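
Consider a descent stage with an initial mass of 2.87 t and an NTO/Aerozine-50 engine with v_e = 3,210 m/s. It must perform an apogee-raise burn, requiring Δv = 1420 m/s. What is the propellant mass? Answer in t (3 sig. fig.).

Rocket equation: m₀/m_f = exp(Δv / v_e) = exp(1420 / 3210.0) = exp(0.4424) = 1.5564.
m_f = 2.87 / 1.5564 = 1.844 t, so propellant = m₀ − m_f = 2.87 − 1.844 = 1.026 t.

propellant mass ≈ 1.03 t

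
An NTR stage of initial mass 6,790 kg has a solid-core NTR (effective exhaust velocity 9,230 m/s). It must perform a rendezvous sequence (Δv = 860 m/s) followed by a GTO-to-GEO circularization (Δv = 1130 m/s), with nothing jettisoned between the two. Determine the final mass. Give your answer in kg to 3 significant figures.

After the first burn: m = 6790 × exp(−860/9230.0) = 6790 × 0.91103 = 6,185.89 kg.
After the second burn: m = 6,185.89 × exp(−1130/9230.0) = 6,185.89 × 0.88477 = 5,473.09 kg.

final mass ≈ 5470 kg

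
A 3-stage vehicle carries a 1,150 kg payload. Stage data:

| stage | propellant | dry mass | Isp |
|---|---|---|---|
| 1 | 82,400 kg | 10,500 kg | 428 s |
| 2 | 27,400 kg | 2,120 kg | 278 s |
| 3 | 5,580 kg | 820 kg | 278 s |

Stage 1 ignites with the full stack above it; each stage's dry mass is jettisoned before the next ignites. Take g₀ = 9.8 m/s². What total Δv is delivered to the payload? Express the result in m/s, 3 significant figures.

Δv ≈ 11500 m/s

Ignition mass of stage 1 = 82,400+10,500 + 27,400+2,120 + 5,580+820 + 1,150 = 129,970 kg.
Stage 1: m₀ = 129,970 kg, m_f = 129,970 − 82,400 = 47,570 kg; Δv = 428×9.8×ln(2.732) = 4194.4×1.0051 ≈ 4216 m/s.
Stage 2: m₀ = 37,070 kg, m_f = 37,070 − 27,400 = 9,670 kg; Δv = 278×9.8×ln(3.834) = 2724.4×1.3438 ≈ 3661 m/s.
Stage 3: m₀ = 7,550 kg, m_f = 7,550 − 5,580 = 1,970 kg; Δv = 278×9.8×ln(3.832) = 2724.4×1.3435 ≈ 3660 m/s.
Total Δv = 4216 + 3661 + 3660 = 11537 m/s.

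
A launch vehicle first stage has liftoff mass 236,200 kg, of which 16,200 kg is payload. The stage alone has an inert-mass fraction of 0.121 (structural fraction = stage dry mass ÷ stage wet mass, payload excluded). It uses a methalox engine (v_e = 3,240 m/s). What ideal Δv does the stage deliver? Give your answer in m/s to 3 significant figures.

Stage wet mass = m₀ − payload = 236,200 − 16,200 = 220,000 kg.
Stage dry mass = ε × stage wet mass = 0.121 × 220,000 = 26,620 kg.
Burnout mass m_f = stage dry + payload = 26,620 + 16,200 = 42,820 kg.
Rocket equation: Δv = v_e · ln(236,200/42,820) = 3240.0 × ln(5.516) = 3240.0 × 1.7077 ≈ 5533 m/s.

Δv ≈ 5530 m/s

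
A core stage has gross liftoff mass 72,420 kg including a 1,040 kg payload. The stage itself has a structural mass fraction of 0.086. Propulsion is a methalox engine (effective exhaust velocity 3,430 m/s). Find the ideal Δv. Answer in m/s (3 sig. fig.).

Stage wet mass = m₀ − payload = 72,420 − 1,040 = 71,380 kg.
Stage dry mass = ε × stage wet mass = 0.086 × 71,380 = 6,138.68 kg.
Burnout mass m_f = stage dry + payload = 6,138.68 + 1,040 = 7,178.68 kg.
From the ideal rocket equation, Δv = v_e · ln(72,420/7,178.68) = 3430.0 × ln(10.09) = 3430.0 × 2.3114 ≈ 7928 m/s.

Δv ≈ 7930 m/s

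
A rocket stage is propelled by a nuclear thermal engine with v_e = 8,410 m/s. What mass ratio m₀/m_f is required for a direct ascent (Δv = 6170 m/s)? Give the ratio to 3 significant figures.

Using Δv = v_e ln(m₀/m_f): m₀/m_f = exp(Δv / v_e) = exp(6170 / 8410.0) = exp(0.7337) = 2.0827.

mass ratio ≈ 2.08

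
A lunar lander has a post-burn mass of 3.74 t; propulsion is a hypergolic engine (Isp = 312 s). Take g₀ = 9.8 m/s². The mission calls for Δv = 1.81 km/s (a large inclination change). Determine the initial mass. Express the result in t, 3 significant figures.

initial mass ≈ 6.76 t

v_e = Isp · g₀ = 312 × 9.8 = 3057.6 m/s.
Rocket equation: m₀/m_f = exp(Δv / v_e) = exp(1810 / 3057.6) = exp(0.5920) = 1.8075.
m₀ = m_f × 1.8075 = 3.74 × 1.8075 = 6.76005 t.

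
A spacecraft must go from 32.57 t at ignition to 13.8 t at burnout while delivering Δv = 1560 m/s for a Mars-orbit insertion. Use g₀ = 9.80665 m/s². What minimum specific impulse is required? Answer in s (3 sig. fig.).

Isp ≈ 185 s

ln(m₀/m_f) = ln(32570/13800) = ln(2.36) = 0.8587.
By the Tsiolkovsky rocket equation, v_e = Δv / ln(m₀/m_f) = 1560 / 0.8587 = 1816.7 m/s.
Isp = v_e / g₀ = 1816.7 / 9.80665 = 185.2 s.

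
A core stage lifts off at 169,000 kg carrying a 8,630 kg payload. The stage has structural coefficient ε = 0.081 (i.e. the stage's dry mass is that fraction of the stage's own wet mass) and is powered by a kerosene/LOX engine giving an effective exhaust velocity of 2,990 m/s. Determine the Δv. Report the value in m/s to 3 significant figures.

Δv ≈ 6150 m/s

Stage wet mass = m₀ − payload = 169,000 − 8,630 = 160,370 kg.
Stage dry mass = ε × stage wet mass = 0.081 × 160,370 = 12,990 kg.
Burnout mass m_f = stage dry + payload = 12,990 + 8,630 = 21,620 kg.
Δv = v_e · ln(169,000/21,620) = 2990.0 × ln(7.817) = 2990.0 × 2.0563 ≈ 6148 m/s.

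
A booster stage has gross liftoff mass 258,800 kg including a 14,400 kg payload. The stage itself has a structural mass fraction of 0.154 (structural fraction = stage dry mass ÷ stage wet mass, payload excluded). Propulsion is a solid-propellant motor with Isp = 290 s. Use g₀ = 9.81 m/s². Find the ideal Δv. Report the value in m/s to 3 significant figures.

Δv ≈ 4560 m/s

Stage wet mass = m₀ − payload = 258,800 − 14,400 = 244,400 kg.
Stage dry mass = ε × stage wet mass = 0.154 × 244,400 = 37,637.6 kg.
Burnout mass m_f = stage dry + payload = 37,637.6 + 14,400 = 52,037.6 kg.
v_e = Isp · g₀ = 290 × 9.81 = 2844.9 m/s.
Using Δv = v_e ln(m₀/m_f): Δv = v_e · ln(258,800/52,037.6) = 2844.9 × ln(4.973) = 2844.9 × 1.6041 ≈ 4563 m/s.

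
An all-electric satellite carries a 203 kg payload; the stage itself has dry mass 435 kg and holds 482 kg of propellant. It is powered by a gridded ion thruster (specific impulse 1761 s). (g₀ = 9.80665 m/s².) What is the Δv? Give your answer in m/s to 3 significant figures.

v_e = Isp · g₀ = 1761 × 9.80665 = 17269.5 m/s.
m₀ = payload + dry + propellant = 203 + 435 + 482 = 1,120 kg.
m_f = payload + dry = 203 + 435 = 638 kg.
Rocket equation: Δv = v_e · ln(m₀/m_f) = 17269.5 × ln(1.755) = 17269.5 × 0.5627 ≈ 9718.3 m/s.

Δv ≈ 9720 m/s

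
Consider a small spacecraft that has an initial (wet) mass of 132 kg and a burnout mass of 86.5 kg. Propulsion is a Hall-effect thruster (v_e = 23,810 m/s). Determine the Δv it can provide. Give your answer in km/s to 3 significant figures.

Δv = v_e · ln(m₀/m_f) = 23810.0 × ln(1.526) = 23810.0 × 0.4227 ≈ 10063.5 m/s.

Δv ≈ 10.1 km/s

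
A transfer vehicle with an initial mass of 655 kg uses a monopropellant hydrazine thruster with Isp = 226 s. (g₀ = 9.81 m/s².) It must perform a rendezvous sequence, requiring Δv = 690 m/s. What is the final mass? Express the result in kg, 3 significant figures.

v_e = Isp · g₀ = 226 × 9.81 = 2217.1 m/s.
Using Δv = v_e ln(m₀/m_f): m₀/m_f = exp(Δv / v_e) = exp(690 / 2217.1) = exp(0.3112) = 1.3651.
m_f = m₀ / 1.3651 = 655 / 1.3651 = 479.818 kg.

final mass ≈ 480 kg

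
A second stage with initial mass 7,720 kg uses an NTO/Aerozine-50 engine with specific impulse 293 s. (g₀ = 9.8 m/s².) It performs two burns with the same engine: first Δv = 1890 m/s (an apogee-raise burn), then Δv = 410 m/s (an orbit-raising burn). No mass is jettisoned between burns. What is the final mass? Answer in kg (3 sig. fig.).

v_e = Isp · g₀ = 293 × 9.8 = 2871.4 m/s.
After the first burn: m = 7720 × exp(−1890/2871.4) = 7720 × 0.51777 = 3,997.18 kg.
After the second burn: m = 3,997.18 × exp(−410/2871.4) = 3,997.18 × 0.86694 = 3,465.32 kg.

final mass ≈ 3470 kg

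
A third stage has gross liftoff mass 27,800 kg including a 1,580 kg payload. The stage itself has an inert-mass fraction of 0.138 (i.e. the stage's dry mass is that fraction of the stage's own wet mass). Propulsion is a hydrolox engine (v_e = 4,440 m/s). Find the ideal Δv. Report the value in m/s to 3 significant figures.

Δv ≈ 7440 m/s

Stage wet mass = m₀ − payload = 27,800 − 1,580 = 26,220 kg.
Stage dry mass = ε × stage wet mass = 0.138 × 26,220 = 3,618.36 kg.
Burnout mass m_f = stage dry + payload = 3,618.36 + 1,580 = 5,198.36 kg.
From the ideal rocket equation, Δv = v_e · ln(27,800/5,198.36) = 4440.0 × ln(5.348) = 4440.0 × 1.6767 ≈ 7445 m/s.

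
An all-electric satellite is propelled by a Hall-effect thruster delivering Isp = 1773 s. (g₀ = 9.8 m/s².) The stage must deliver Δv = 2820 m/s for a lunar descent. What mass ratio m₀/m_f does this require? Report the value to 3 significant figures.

mass ratio ≈ 1.18

v_e = Isp · g₀ = 1773 × 9.8 = 17375.4 m/s.
From the ideal rocket equation, m₀/m_f = exp(Δv / v_e) = exp(2820 / 17375.4) = exp(0.1623) = 1.1762.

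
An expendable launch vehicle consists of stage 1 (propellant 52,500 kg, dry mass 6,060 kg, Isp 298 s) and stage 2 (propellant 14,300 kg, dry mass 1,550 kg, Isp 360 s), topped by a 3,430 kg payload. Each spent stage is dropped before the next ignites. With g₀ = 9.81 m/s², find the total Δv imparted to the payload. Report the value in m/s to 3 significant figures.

Δv ≈ 8060 m/s

Ignition mass of stage 1 = 52,500+6,060 + 14,300+1,550 + 3,430 = 77,840 kg.
Stage 1: m₀ = 77,840 kg, m_f = 77,840 − 52,500 = 25,340 kg; Δv = 298×9.81×ln(3.072) = 2923.4×1.1223 ≈ 3281 m/s.
Stage 2: m₀ = 19,280 kg, m_f = 19,280 − 14,300 = 4,980 kg; Δv = 360×9.81×ln(3.871) = 3531.6×1.3536 ≈ 4781 m/s.
Total Δv = 3281 + 4781 = 8062 m/s.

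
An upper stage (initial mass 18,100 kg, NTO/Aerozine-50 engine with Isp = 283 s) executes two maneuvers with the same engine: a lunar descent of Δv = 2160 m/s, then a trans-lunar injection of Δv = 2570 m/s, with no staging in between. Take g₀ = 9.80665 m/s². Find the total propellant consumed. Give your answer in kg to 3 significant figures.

v_e = Isp · g₀ = 283 × 9.80665 = 2775.3 m/s.
After the first burn: m = 18100 × exp(−2160/2775.3) = 18100 × 0.45919 = 8,311.34 kg.
After the second burn: m = 8,311.34 × exp(−2570/2775.3) = 8,311.34 × 0.39612 = 3,292.29 kg.
Total propellant = m₀ − m_final = 18100 − 3,292.29 = 14,807.71 kg.

total propellant consumed ≈ 14800 kg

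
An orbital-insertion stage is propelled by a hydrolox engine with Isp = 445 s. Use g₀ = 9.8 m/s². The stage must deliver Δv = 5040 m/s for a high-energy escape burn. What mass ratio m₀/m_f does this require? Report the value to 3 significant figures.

v_e = Isp · g₀ = 445 × 9.8 = 4361.0 m/s.
Rocket equation: m₀/m_f = exp(Δv / v_e) = exp(5040 / 4361.0) = exp(1.1557) = 3.1762.

mass ratio ≈ 3.18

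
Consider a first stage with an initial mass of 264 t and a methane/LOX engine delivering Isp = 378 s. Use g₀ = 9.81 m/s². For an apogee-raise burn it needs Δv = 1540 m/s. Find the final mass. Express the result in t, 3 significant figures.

final mass ≈ 174 t

v_e = Isp · g₀ = 378 × 9.81 = 3708.2 m/s.
Using Δv = v_e ln(m₀/m_f): m₀/m_f = exp(Δv / v_e) = exp(1540 / 3708.2) = exp(0.4153) = 1.5148.
m_f = m₀ / 1.5148 = 264 / 1.5148 = 174.28 t.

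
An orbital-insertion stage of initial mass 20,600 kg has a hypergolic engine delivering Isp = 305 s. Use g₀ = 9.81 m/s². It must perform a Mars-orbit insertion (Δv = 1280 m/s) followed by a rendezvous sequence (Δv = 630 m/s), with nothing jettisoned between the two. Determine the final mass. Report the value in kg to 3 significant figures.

final mass ≈ 10900 kg

v_e = Isp · g₀ = 305 × 9.81 = 2992.1 m/s.
After the first burn: m = 20600 × exp(−1280/2992.1) = 20600 × 0.65194 = 13,430 kg.
After the second burn: m = 13,430 × exp(−630/2992.1) = 13,430 × 0.81013 = 10,880 kg.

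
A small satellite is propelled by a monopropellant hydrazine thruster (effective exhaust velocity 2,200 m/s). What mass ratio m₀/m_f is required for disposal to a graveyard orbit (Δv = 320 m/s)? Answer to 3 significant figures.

mass ratio ≈ 1.16

By the Tsiolkovsky rocket equation, m₀/m_f = exp(Δv / v_e) = exp(320 / 2200.0) = exp(0.1455) = 1.1566.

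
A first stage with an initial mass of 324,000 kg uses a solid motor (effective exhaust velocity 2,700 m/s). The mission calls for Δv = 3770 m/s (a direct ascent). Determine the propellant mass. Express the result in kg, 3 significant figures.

propellant mass ≈ 244000 kg

m₀/m_f = exp(Δv / v_e) = exp(3770 / 2700.0) = exp(1.3963) = 4.0402.
m_f = 324,000 / 4.0402 = 80,194 kg, so propellant = m₀ − m_f = 324,000 − 80,194 = 243,806 kg.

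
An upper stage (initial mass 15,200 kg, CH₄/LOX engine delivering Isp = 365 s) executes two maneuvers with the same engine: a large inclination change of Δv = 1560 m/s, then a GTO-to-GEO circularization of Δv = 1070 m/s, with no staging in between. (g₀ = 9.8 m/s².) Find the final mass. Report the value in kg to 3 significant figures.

v_e = Isp · g₀ = 365 × 9.8 = 3577.0 m/s.
After the first burn: m = 15200 × exp(−1560/3577.0) = 15200 × 0.64654 = 9,827.41 kg.
After the second burn: m = 9,827.41 × exp(−1070/3577.0) = 9,827.41 × 0.74146 = 7,286.63 kg.

final mass ≈ 7290 kg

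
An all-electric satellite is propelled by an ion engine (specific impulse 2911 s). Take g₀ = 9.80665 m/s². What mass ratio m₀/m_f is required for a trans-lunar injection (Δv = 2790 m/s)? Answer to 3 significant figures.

mass ratio ≈ 1.10

v_e = Isp · g₀ = 2911 × 9.80665 = 28547.2 m/s.
m₀/m_f = exp(Δv / v_e) = exp(2790 / 28547.2) = exp(0.0977) = 1.1027.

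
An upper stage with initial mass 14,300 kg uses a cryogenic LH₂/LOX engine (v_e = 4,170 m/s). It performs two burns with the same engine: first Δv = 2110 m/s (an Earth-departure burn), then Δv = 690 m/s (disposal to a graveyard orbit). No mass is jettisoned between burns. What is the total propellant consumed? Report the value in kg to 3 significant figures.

total propellant consumed ≈ 6990 kg

After the first burn: m = 14300 × exp(−2110/4170.0) = 14300 × 0.60291 = 8,621.61 kg.
After the second burn: m = 8,621.61 × exp(−690/4170.0) = 8,621.61 × 0.84750 = 7,306.81 kg.
Total propellant = m₀ − m_final = 14300 − 7,306.81 = 6,993.19 kg.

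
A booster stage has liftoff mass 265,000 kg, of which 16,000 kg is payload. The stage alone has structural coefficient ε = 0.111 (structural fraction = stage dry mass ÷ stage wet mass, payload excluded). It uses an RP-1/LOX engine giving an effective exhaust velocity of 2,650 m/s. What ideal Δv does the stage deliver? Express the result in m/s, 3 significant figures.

Stage wet mass = m₀ − payload = 265,000 − 16,000 = 249,000 kg.
Stage dry mass = ε × stage wet mass = 0.111 × 249,000 = 27,639 kg.
Burnout mass m_f = stage dry + payload = 27,639 + 16,000 = 43,639 kg.
Δv = v_e · ln(265,000/43,639) = 2650.0 × ln(6.073) = 2650.0 × 1.8038 ≈ 4780 m/s.

Δv ≈ 4780 m/s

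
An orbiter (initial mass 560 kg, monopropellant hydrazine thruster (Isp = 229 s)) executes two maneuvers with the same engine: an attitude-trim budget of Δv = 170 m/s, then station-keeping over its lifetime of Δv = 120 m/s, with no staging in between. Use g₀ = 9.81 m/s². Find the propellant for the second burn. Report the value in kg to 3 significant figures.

v_e = Isp · g₀ = 229 × 9.81 = 2246.5 m/s.
After the first burn: m = 560 × exp(−170/2246.5) = 560 × 0.92712 = 519.187 kg.
After the second burn: m = 519.187 × exp(−120/2246.5) = 519.187 × 0.94798 = 492.179 kg.
Second-burn propellant = 519.187 − 492.179 = 27.008 kg.

propellant for the second burn ≈ 27.0 kg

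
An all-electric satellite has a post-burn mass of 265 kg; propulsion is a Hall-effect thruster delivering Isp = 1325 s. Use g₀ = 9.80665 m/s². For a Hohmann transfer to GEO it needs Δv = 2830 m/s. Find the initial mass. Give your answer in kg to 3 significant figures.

initial mass ≈ 329 kg

v_e = Isp · g₀ = 1325 × 9.80665 = 12993.8 m/s.
m₀/m_f = exp(Δv / v_e) = exp(2830 / 12993.8) = exp(0.2178) = 1.2433.
m₀ = m_f × 1.2433 = 265 × 1.2433 = 329.475 kg.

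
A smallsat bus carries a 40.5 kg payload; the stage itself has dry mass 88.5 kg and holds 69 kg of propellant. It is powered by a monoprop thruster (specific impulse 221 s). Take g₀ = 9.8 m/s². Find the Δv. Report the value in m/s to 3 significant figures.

v_e = Isp · g₀ = 221 × 9.8 = 2165.8 m/s.
m₀ = payload + dry + propellant = 40.5 + 88.5 + 69 = 198 kg.
m_f = payload + dry = 40.5 + 88.5 = 129 kg.
Δv = v_e · ln(m₀/m_f) = 2165.8 × ln(1.535) = 2165.8 × 0.4285 ≈ 927.9 m/s.

Δv ≈ 928 m/s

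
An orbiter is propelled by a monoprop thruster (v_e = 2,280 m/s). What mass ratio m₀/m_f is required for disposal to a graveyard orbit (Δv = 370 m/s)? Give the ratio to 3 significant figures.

mass ratio ≈ 1.18

m₀/m_f = exp(Δv / v_e) = exp(370 / 2280.0) = exp(0.1623) = 1.1762.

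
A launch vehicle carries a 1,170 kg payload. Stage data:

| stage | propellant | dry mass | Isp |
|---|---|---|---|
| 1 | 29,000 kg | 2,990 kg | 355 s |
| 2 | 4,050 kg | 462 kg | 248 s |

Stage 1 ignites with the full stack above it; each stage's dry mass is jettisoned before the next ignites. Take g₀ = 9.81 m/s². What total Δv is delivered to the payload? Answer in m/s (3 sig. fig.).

Ignition mass of stage 1 = 29,000+2,990 + 4,050+462 + 1,170 = 37,672 kg.
Stage 1: m₀ = 37,672 kg, m_f = 37,672 − 29,000 = 8,672 kg; Δv = 355×9.81×ln(4.344) = 3482.6×1.4688 ≈ 5115 m/s.
Stage 2: m₀ = 5,682 kg, m_f = 5,682 − 4,050 = 1,632 kg; Δv = 248×9.81×ln(3.482) = 2432.9×1.2475 ≈ 3035 m/s.
Total Δv = 5115 + 3035 = 8150 m/s.

Δv ≈ 8150 m/s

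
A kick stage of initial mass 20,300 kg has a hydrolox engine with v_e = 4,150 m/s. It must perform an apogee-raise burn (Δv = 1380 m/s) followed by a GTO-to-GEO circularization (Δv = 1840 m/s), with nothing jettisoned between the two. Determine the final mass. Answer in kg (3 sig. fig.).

After the first burn: m = 20300 × exp(−1380/4150.0) = 20300 × 0.71711 = 14,557.3 kg.
After the second burn: m = 14,557.3 × exp(−1840/4150.0) = 14,557.3 × 0.64187 = 9,343.89 kg.

final mass ≈ 9340 kg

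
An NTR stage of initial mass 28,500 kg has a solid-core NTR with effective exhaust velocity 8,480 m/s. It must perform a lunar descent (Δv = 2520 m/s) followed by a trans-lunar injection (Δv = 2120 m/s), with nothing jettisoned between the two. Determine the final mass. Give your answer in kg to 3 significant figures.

After the first burn: m = 28500 × exp(−2520/8480.0) = 28500 × 0.74292 = 21,173.2 kg.
After the second burn: m = 21,173.2 × exp(−2120/8480.0) = 21,173.2 × 0.77880 = 16,489.7 kg.

final mass ≈ 16500 kg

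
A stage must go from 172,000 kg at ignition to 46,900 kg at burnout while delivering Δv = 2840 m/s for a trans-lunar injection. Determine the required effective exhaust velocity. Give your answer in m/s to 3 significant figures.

v_e ≈ 2190 m/s

ln(m₀/m_f) = ln(172000/46900) = ln(3.667) = 1.2995.
By the Tsiolkovsky rocket equation, v_e = Δv / ln(m₀/m_f) = 2840 / 1.2995 = 2185.5 m/s.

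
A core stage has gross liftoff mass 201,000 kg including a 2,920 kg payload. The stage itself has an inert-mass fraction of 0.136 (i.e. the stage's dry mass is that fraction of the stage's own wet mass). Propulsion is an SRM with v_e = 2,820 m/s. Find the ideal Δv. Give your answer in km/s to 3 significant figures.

Stage wet mass = m₀ − payload = 201,000 − 2,920 = 198,080 kg.
Stage dry mass = ε × stage wet mass = 0.136 × 198,080 = 26,938.9 kg.
Burnout mass m_f = stage dry + payload = 26,938.9 + 2,920 = 29,858.9 kg.
From the ideal rocket equation, Δv = v_e · ln(201,000/29,858.9) = 2820.0 × ln(6.732) = 2820.0 × 1.9068 ≈ 5377 m/s.

Δv ≈ 5.38 km/s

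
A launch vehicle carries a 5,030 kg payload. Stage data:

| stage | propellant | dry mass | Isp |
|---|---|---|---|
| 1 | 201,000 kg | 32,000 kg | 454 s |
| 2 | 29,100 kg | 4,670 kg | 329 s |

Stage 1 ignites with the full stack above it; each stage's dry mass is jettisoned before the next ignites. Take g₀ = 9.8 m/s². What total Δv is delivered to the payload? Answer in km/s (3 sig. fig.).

Ignition mass of stage 1 = 201,000+32,000 + 29,100+4,670 + 5,030 = 271,800 kg.
Stage 1: m₀ = 271,800 kg, m_f = 271,800 − 201,000 = 70,800 kg; Δv = 454×9.8×ln(3.839) = 4449.2×1.3452 ≈ 5985 m/s.
Stage 2: m₀ = 38,800 kg, m_f = 38,800 − 29,100 = 9,700 kg; Δv = 329×9.8×ln(4) = 3224.2×1.3863 ≈ 4470 m/s.
Total Δv = 5985 + 4470 = 10455 m/s.

Δv ≈ 10.5 km/s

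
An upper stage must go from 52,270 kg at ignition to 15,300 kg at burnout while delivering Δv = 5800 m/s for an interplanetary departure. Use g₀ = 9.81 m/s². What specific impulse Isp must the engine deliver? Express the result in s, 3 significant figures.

Isp ≈ 481 s

ln(m₀/m_f) = ln(52270/15300) = ln(3.416) = 1.2286.
v_e = Δv / ln(m₀/m_f) = 5800 / 1.2286 = 4720.9 m/s.
Isp = v_e / g₀ = 4720.9 / 9.81 = 481.2 s.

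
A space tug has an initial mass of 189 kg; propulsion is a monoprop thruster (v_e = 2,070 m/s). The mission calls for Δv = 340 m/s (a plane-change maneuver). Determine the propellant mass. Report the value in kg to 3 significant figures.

propellant mass ≈ 28.6 kg

m₀/m_f = exp(Δv / v_e) = exp(340 / 2070.0) = exp(0.1643) = 1.1785.
m_f = 189 / 1.1785 = 160.373 kg, so propellant = m₀ − m_f = 189 − 160.373 = 28.627 kg.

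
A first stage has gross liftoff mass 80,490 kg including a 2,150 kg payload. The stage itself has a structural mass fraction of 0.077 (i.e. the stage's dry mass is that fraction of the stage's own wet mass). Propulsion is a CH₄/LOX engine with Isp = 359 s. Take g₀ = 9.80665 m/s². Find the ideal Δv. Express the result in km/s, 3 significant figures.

Δv ≈ 8.05 km/s

Stage wet mass = m₀ − payload = 80,490 − 2,150 = 78,340 kg.
Stage dry mass = ε × stage wet mass = 0.077 × 78,340 = 6,032.18 kg.
Burnout mass m_f = stage dry + payload = 6,032.18 + 2,150 = 8,182.18 kg.
v_e = Isp · g₀ = 359 × 9.80665 = 3520.6 m/s.
Rocket equation: Δv = v_e · ln(80,490/8,182.18) = 3520.6 × ln(9.837) = 3520.6 × 2.2862 ≈ 8049 m/s.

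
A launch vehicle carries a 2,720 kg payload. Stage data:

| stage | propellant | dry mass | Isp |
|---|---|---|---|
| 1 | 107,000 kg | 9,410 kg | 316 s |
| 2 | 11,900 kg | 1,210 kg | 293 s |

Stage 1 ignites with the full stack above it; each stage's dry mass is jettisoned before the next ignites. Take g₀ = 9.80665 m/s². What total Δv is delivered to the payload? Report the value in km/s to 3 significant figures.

Δv ≈ 9.14 km/s

Ignition mass of stage 1 = 107,000+9,410 + 11,900+1,210 + 2,720 = 132,240 kg.
Stage 1: m₀ = 132,240 kg, m_f = 132,240 − 107,000 = 25,240 kg; Δv = 316×9.80665×ln(5.239) = 3098.9×1.6562 ≈ 5132 m/s.
Stage 2: m₀ = 15,830 kg, m_f = 15,830 − 11,900 = 3,930 kg; Δv = 293×9.80665×ln(4.028) = 2873.3×1.3933 ≈ 4003 m/s.
Total Δv = 5132 + 4003 = 9135 m/s.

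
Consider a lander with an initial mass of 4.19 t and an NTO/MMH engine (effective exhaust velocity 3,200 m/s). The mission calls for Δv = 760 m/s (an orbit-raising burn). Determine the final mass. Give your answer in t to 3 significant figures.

m₀/m_f = exp(Δv / v_e) = exp(760 / 3200.0) = exp(0.2375) = 1.2681.
m_f = m₀ / 1.2681 = 4.19 / 1.2681 = 3.30416 t.

final mass ≈ 3.30 t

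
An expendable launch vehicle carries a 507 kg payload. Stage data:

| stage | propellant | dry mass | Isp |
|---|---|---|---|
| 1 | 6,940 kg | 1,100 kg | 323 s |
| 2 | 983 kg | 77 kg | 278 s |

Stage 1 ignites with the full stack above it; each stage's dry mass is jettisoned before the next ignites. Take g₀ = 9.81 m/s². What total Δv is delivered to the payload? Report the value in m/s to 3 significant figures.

Ignition mass of stage 1 = 6,940+1,100 + 983+77 + 507 = 9,607 kg.
Stage 1: m₀ = 9,607 kg, m_f = 9,607 − 6,940 = 2,667 kg; Δv = 323×9.81×ln(3.602) = 3168.6×1.2815 ≈ 4061 m/s.
Stage 2: m₀ = 1,567 kg, m_f = 1,567 − 983 = 584 kg; Δv = 278×9.81×ln(2.683) = 2727.2×0.9870 ≈ 2692 m/s.
Total Δv = 4061 + 2692 = 6753 m/s.

Δv ≈ 6750 m/s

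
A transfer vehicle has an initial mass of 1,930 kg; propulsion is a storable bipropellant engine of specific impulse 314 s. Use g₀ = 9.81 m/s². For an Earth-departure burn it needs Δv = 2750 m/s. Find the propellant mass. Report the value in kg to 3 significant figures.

v_e = Isp · g₀ = 314 × 9.81 = 3080.3 m/s.
m₀/m_f = exp(Δv / v_e) = exp(2750 / 3080.3) = exp(0.8928) = 2.4419.
m_f = 1,930 / 2.4419 = 790.368 kg, so propellant = m₀ − m_f = 1,930 − 790.368 = 1,139.632 kg.

propellant mass ≈ 1140 kg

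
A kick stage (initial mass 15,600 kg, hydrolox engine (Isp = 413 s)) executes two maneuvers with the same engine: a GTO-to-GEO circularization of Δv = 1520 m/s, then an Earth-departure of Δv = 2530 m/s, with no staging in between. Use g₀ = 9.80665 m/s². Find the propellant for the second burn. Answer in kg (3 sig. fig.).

v_e = Isp · g₀ = 413 × 9.80665 = 4050.1 m/s.
After the first burn: m = 15600 × exp(−1520/4050.1) = 15600 × 0.68709 = 10,718.6 kg.
After the second burn: m = 10,718.6 × exp(−2530/4050.1) = 10,718.6 × 0.53544 = 5,739.17 kg.
Second-burn propellant = 10,718.6 − 5,739.17 = 4,979.43 kg.

propellant for the second burn ≈ 4980 kg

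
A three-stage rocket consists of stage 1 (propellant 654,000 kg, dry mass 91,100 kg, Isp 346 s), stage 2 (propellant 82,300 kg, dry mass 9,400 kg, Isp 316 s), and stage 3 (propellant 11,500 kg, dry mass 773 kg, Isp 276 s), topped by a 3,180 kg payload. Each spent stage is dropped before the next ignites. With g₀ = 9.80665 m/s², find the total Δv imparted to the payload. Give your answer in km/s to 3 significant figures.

Ignition mass of stage 1 = 654,000+91,100 + 82,300+9,400 + 11,500+773 + 3,180 = 852,253 kg.
Stage 1: m₀ = 852,253 kg, m_f = 852,253 − 654,000 = 198,253 kg; Δv = 346×9.80665×ln(4.299) = 3393.1×1.4583 ≈ 4948 m/s.
Stage 2: m₀ = 107,153 kg, m_f = 107,153 − 82,300 = 24,853 kg; Δv = 316×9.80665×ln(4.311) = 3098.9×1.4613 ≈ 4528 m/s.
Stage 3: m₀ = 15,453 kg, m_f = 15,453 − 11,500 = 3,953 kg; Δv = 276×9.80665×ln(3.909) = 2706.6×1.3633 ≈ 3690 m/s.
Total Δv = 4948 + 4528 + 3690 = 13166 m/s.

Δv ≈ 13.2 km/s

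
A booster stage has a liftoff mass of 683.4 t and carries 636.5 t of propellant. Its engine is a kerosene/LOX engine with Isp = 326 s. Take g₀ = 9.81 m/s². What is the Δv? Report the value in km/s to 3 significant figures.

v_e = Isp · g₀ = 326 × 9.81 = 3198.1 m/s.
m_f = m₀ − m_prop = 683.4 − 636.5 = 46.9 t.
Δv = v_e · ln(m₀/m_f) = 3198.1 × ln(14.57) = 3198.1 × 2.6791 ≈ 8567.8 m/s.

Δv ≈ 8.57 km/s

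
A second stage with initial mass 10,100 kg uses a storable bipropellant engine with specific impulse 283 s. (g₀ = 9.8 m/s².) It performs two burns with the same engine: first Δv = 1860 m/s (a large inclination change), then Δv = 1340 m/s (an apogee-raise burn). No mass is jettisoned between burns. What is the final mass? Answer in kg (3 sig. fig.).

final mass ≈ 3190 kg

v_e = Isp · g₀ = 283 × 9.8 = 2773.4 m/s.
After the first burn: m = 10100 × exp(−1860/2773.4) = 10100 × 0.51137 = 5,164.84 kg.
After the second burn: m = 5,164.84 × exp(−1340/2773.4) = 5,164.84 × 0.61683 = 3,185.83 kg.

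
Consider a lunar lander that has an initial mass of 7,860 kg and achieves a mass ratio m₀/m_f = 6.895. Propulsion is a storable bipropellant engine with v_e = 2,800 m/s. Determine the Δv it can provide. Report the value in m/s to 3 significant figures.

By the Tsiolkovsky rocket equation, Δv = v_e · ln(6.895) = 2800.0 × 1.9308 ≈ 5406.2 m/s.

Δv ≈ 5410 m/s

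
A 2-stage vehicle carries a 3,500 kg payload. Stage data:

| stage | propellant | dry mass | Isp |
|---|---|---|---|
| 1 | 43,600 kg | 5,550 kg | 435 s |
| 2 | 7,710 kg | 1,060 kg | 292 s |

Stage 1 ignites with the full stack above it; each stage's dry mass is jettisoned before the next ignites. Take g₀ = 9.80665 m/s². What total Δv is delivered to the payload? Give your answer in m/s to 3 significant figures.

Ignition mass of stage 1 = 43,600+5,550 + 7,710+1,060 + 3,500 = 61,420 kg.
Stage 1: m₀ = 61,420 kg, m_f = 61,420 − 43,600 = 17,820 kg; Δv = 435×9.80665×ln(3.447) = 4265.9×1.2374 ≈ 5279 m/s.
Stage 2: m₀ = 12,270 kg, m_f = 12,270 − 7,710 = 4,560 kg; Δv = 292×9.80665×ln(2.691) = 2863.5×0.9898 ≈ 2834 m/s.
Total Δv = 5279 + 2834 = 8113 m/s.

Δv ≈ 8110 m/s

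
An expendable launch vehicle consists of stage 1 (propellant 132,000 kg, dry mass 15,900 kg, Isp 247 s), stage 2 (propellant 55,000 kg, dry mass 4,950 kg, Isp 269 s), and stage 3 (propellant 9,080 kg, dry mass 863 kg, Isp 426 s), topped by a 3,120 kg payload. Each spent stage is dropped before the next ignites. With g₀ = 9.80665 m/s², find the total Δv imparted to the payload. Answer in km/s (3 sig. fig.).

Δv ≈ 10.9 km/s

Ignition mass of stage 1 = 132,000+15,900 + 55,000+4,950 + 9,080+863 + 3,120 = 220,913 kg.
Stage 1: m₀ = 220,913 kg, m_f = 220,913 − 132,000 = 88,913 kg; Δv = 247×9.80665×ln(2.485) = 2422.2×0.9101 ≈ 2205 m/s.
Stage 2: m₀ = 73,013 kg, m_f = 73,013 − 55,000 = 18,013 kg; Δv = 269×9.80665×ln(4.053) = 2638.0×1.3995 ≈ 3692 m/s.
Stage 3: m₀ = 13,063 kg, m_f = 13,063 − 9,080 = 3,983 kg; Δv = 426×9.80665×ln(3.28) = 4177.6×1.1877 ≈ 4962 m/s.
Total Δv = 2205 + 3692 + 4962 = 10859 m/s.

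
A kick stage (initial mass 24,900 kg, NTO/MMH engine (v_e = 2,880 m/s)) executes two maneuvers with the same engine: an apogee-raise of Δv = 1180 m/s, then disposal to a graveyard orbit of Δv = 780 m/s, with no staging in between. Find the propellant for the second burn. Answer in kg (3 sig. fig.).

After the first burn: m = 24900 × exp(−1180/2880.0) = 24900 × 0.66383 = 16,529.4 kg.
After the second burn: m = 16,529.4 × exp(−780/2880.0) = 16,529.4 × 0.76274 = 12,607.6 kg.
Second-burn propellant = 16,529.4 − 12,607.6 = 3,921.8 kg.

propellant for the second burn ≈ 3920 kg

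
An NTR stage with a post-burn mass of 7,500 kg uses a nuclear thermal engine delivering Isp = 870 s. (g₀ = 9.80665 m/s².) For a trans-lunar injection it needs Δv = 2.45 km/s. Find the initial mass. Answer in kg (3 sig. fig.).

initial mass ≈ 9990 kg

v_e = Isp · g₀ = 870 × 9.80665 = 8531.8 m/s.
m₀/m_f = exp(Δv / v_e) = exp(2450 / 8531.8) = exp(0.2872) = 1.3326.
m₀ = m_f × 1.3326 = 7,500 × 1.3326 = 9,994.5 kg.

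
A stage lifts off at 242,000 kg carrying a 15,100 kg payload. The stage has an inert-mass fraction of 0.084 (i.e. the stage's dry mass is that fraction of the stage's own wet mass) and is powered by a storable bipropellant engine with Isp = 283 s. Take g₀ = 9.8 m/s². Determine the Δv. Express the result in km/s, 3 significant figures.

Stage wet mass = m₀ − payload = 242,000 − 15,100 = 226,900 kg.
Stage dry mass = ε × stage wet mass = 0.084 × 226,900 = 19,059.6 kg.
Burnout mass m_f = stage dry + payload = 19,059.6 + 15,100 = 34,159.6 kg.
v_e = Isp · g₀ = 283 × 9.8 = 2773.4 m/s.
Δv = v_e · ln(242,000/34,159.6) = 2773.4 × ln(7.084) = 2773.4 × 1.9579 ≈ 5430 m/s.

Δv ≈ 5.43 km/s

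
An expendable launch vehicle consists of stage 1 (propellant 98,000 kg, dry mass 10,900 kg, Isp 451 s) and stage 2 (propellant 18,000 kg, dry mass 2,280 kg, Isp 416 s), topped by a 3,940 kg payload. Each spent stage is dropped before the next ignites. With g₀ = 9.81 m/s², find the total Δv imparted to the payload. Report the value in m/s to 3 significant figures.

Ignition mass of stage 1 = 98,000+10,900 + 18,000+2,280 + 3,940 = 133,120 kg.
Stage 1: m₀ = 133,120 kg, m_f = 133,120 − 98,000 = 35,120 kg; Δv = 451×9.81×ln(3.79) = 4424.3×1.3325 ≈ 5895 m/s.
Stage 2: m₀ = 24,220 kg, m_f = 24,220 − 18,000 = 6,220 kg; Δv = 416×9.81×ln(3.894) = 4081.0×1.3594 ≈ 5548 m/s.
Total Δv = 5895 + 5548 = 11443 m/s.

Δv ≈ 11400 m/s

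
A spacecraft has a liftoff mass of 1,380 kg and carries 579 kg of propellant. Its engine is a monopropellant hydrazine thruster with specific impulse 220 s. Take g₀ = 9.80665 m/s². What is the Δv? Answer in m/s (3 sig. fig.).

Δv ≈ 1170 m/s

v_e = Isp · g₀ = 220 × 9.80665 = 2157.5 m/s.
m_f = m₀ − m_prop = 1,380 − 579 = 801 kg.
Using Δv = v_e ln(m₀/m_f): Δv = v_e · ln(m₀/m_f) = 2157.5 × ln(1.723) = 2157.5 × 0.5440 ≈ 1173.6 m/s.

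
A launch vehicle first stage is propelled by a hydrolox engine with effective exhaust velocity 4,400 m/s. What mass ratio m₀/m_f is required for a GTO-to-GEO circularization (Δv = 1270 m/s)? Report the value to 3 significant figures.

mass ratio ≈ 1.33

By the Tsiolkovsky rocket equation, m₀/m_f = exp(Δv / v_e) = exp(1270 / 4400.0) = exp(0.2886) = 1.3346.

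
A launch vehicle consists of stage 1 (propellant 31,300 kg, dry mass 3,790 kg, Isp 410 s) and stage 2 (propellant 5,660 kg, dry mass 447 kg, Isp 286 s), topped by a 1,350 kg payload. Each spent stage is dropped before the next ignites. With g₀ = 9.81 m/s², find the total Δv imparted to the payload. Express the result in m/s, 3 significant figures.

Ignition mass of stage 1 = 31,300+3,790 + 5,660+447 + 1,350 = 42,547 kg.
Stage 1: m₀ = 42,547 kg, m_f = 42,547 − 31,300 = 11,247 kg; Δv = 410×9.81×ln(3.783) = 4022.1×1.3305 ≈ 5351 m/s.
Stage 2: m₀ = 7,457 kg, m_f = 7,457 − 5,660 = 1,797 kg; Δv = 286×9.81×ln(4.15) = 2805.7×1.4230 ≈ 3993 m/s.
Total Δv = 5351 + 3993 = 9344 m/s.

Δv ≈ 9340 m/s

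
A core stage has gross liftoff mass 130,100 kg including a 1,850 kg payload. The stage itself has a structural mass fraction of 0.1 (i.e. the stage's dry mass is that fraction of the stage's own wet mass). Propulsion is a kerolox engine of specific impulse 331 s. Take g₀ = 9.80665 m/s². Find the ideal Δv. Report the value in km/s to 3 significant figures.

Stage wet mass = m₀ − payload = 130,100 − 1,850 = 128,250 kg.
Stage dry mass = ε × stage wet mass = 0.1 × 128,250 = 12,825 kg.
Burnout mass m_f = stage dry + payload = 12,825 + 1,850 = 14,675 kg.
v_e = Isp · g₀ = 331 × 9.80665 = 3246.0 m/s.
Rocket equation: Δv = v_e · ln(130,100/14,675) = 3246.0 × ln(8.865) = 3246.0 × 2.1822 ≈ 7083 m/s.

Δv ≈ 7.08 km/s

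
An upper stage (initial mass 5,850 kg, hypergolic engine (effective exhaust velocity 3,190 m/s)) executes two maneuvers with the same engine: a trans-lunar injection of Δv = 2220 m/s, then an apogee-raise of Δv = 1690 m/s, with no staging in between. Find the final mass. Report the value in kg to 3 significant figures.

final mass ≈ 1720 kg

After the first burn: m = 5850 × exp(−2220/3190.0) = 5850 × 0.49861 = 2,916.87 kg.
After the second burn: m = 2,916.87 × exp(−1690/3190.0) = 2,916.87 × 0.58873 = 1,717.25 kg.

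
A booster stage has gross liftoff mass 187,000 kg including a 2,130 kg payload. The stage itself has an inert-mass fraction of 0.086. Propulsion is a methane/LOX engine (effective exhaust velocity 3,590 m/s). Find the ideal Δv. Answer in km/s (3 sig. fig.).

Stage wet mass = m₀ − payload = 187,000 − 2,130 = 184,870 kg.
Stage dry mass = ε × stage wet mass = 0.086 × 184,870 = 15,898.8 kg.
Burnout mass m_f = stage dry + payload = 15,898.8 + 2,130 = 18,028.8 kg.
By the Tsiolkovsky rocket equation, Δv = v_e · ln(187,000/18,028.8) = 3590.0 × ln(10.37) = 3590.0 × 2.3391 ≈ 8398 m/s.

Δv ≈ 8.40 km/s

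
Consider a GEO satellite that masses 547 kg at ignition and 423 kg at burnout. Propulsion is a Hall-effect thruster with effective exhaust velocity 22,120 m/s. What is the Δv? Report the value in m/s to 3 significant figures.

Δv ≈ 5690 m/s

By the Tsiolkovsky rocket equation, Δv = v_e · ln(m₀/m_f) = 22120.0 × ln(1.293) = 22120.0 × 0.2571 ≈ 5686.5 m/s.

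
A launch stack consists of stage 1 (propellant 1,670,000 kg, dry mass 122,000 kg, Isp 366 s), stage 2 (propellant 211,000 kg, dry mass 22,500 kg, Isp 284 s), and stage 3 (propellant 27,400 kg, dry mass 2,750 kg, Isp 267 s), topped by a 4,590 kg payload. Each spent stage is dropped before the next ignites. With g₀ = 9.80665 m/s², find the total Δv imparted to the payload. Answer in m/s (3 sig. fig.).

Ignition mass of stage 1 = 1,670,000+122,000 + 211,000+22,500 + 27,400+2,750 + 4,590 = 2,060,240 kg.
Stage 1: m₀ = 2,060,240 kg, m_f = 2,060,240 − 1,670,000 = 390,240 kg; Δv = 366×9.80665×ln(5.279) = 3589.2×1.6638 ≈ 5972 m/s.
Stage 2: m₀ = 268,240 kg, m_f = 268,240 − 211,000 = 57,240 kg; Δv = 284×9.80665×ln(4.686) = 2785.1×1.5446 ≈ 4302 m/s.
Stage 3: m₀ = 34,740 kg, m_f = 34,740 − 27,400 = 7,340 kg; Δv = 267×9.80665×ln(4.733) = 2618.4×1.5546 ≈ 4070 m/s.
Total Δv = 5972 + 4302 + 4070 = 14344 m/s.

Δv ≈ 14300 m/s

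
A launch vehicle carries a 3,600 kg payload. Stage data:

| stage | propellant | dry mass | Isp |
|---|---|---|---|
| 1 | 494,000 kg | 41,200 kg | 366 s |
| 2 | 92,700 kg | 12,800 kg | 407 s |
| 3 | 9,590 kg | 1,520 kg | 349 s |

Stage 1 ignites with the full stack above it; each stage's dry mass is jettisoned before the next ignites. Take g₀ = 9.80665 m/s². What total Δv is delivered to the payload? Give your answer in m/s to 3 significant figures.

Ignition mass of stage 1 = 494,000+41,200 + 92,700+12,800 + 9,590+1,520 + 3,600 = 655,410 kg.
Stage 1: m₀ = 655,410 kg, m_f = 655,410 − 494,000 = 161,410 kg; Δv = 366×9.80665×ln(4.061) = 3589.2×1.4013 ≈ 5030 m/s.
Stage 2: m₀ = 120,210 kg, m_f = 120,210 − 92,700 = 27,510 kg; Δv = 407×9.80665×ln(4.37) = 3991.3×1.4747 ≈ 5886 m/s.
Stage 3: m₀ = 14,710 kg, m_f = 14,710 − 9,590 = 5,120 kg; Δv = 349×9.80665×ln(2.873) = 3422.5×1.0554 ≈ 3612 m/s.
Total Δv = 5030 + 5886 + 3612 = 14528 m/s.

Δv ≈ 14500 m/s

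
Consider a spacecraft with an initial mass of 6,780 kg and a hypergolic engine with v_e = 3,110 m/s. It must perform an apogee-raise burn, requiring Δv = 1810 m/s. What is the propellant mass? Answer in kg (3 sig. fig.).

propellant mass ≈ 2990 kg

Rocket equation: m₀/m_f = exp(Δv / v_e) = exp(1810 / 3110.0) = exp(0.5820) = 1.7896.
m_f = 6,780 / 1.7896 = 3,788.56 kg, so propellant = m₀ − m_f = 6,780 − 3,788.56 = 2,991.44 kg.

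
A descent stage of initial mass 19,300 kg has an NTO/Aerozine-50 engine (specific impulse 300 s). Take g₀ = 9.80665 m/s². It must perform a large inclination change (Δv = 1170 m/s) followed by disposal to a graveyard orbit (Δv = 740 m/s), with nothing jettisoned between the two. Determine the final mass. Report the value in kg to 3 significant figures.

v_e = Isp · g₀ = 300 × 9.80665 = 2942.0 m/s.
After the first burn: m = 19300 × exp(−1170/2942.0) = 19300 × 0.67187 = 12,967.1 kg.
After the second burn: m = 12,967.1 × exp(−740/2942.0) = 12,967.1 × 0.77761 = 10,083.3 kg.

final mass ≈ 10100 kg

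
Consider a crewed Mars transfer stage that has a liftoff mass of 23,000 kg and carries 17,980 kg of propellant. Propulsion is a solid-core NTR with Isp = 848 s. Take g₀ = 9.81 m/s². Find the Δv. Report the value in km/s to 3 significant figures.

Δv ≈ 12.7 km/s

v_e = Isp · g₀ = 848 × 9.81 = 8318.9 m/s.
m_f = m₀ − m_prop = 23,000 − 17,980 = 5,020 kg.
Using Δv = v_e ln(m₀/m_f): Δv = v_e · ln(m₀/m_f) = 8318.9 × ln(4.582) = 8318.9 × 1.5221 ≈ 12661.9 m/s.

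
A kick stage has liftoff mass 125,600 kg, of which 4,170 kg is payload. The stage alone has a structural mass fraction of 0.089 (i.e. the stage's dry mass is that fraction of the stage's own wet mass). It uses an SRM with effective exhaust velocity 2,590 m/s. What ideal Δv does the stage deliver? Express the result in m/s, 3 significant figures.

Δv ≈ 5510 m/s

Stage wet mass = m₀ − payload = 125,600 − 4,170 = 121,430 kg.
Stage dry mass = ε × stage wet mass = 0.089 × 121,430 = 10,807.3 kg.
Burnout mass m_f = stage dry + payload = 10,807.3 + 4,170 = 14,977.3 kg.
By the Tsiolkovsky rocket equation, Δv = v_e · ln(125,600/14,977.3) = 2590.0 × ln(8.386) = 2590.0 × 2.1266 ≈ 5508 m/s.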